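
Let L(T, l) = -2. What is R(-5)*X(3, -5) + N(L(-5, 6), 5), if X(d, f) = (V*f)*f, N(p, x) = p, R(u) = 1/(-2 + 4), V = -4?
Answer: -52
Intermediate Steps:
R(u) = ½ (R(u) = 1/2 = ½)
X(d, f) = -4*f² (X(d, f) = (-4*f)*f = -4*f²)
R(-5)*X(3, -5) + N(L(-5, 6), 5) = (-4*(-5)²)/2 - 2 = (-4*25)/2 - 2 = (½)*(-100) - 2 = -50 - 2 = -52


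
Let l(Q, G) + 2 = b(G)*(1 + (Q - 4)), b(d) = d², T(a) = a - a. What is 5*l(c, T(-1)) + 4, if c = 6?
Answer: -6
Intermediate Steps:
T(a) = 0
l(Q, G) = -2 + G²*(-3 + Q) (l(Q, G) = -2 + G²*(1 + (Q - 4)) = -2 + G²*(1 + (-4 + Q)) = -2 + G²*(-3 + Q))
5*l(c, T(-1)) + 4 = 5*(-2 - 3*0² + 6*0²) + 4 = 5*(-2 - 3*0 + 6*0) + 4 = 5*(-2 + 0 + 0) + 4 = 5*(-2) + 4 = -10 + 4 = -6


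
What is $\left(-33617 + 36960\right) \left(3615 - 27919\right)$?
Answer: $-81248272$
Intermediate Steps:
$\left(-33617 + 36960\right) \left(3615 - 27919\right) = 3343 \left(-24304\right) = -81248272$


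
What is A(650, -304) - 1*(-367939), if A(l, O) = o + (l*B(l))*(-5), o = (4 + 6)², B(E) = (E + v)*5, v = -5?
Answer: -10113211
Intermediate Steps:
B(E) = -25 + 5*E (B(E) = (E - 5)*5 = (-5 + E)*5 = -25 + 5*E)
o = 100 (o = 10² = 100)
A(l, O) = 100 - 5*l*(-25 + 5*l) (A(l, O) = 100 + (l*(-25 + 5*l))*(-5) = 100 - 5*l*(-25 + 5*l))
A(650, -304) - 1*(-367939) = (100 - 25*650*(-5 + 650)) - 1*(-367939) = (100 - 25*650*645) + 367939 = (100 - 10481250) + 367939 = -10481150 + 367939 = -10113211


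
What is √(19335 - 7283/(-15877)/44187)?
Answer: 2*√2379085820958661363263/701556999 ≈ 139.05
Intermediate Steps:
√(19335 - 7283/(-15877)/44187) = √(19335 - 7283*(-1/15877)*(1/44187)) = √(19335 + (7283/15877)*(1/44187)) = √(19335 + 7283/701556999) = √(13564604582948/701556999) = 2*√2379085820958661363263/701556999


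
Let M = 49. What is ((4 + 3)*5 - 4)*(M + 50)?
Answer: 3069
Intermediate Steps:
((4 + 3)*5 - 4)*(M + 50) = ((4 + 3)*5 - 4)*(49 + 50) = (7*5 - 4)*99 = (35 - 4)*99 = 31*99 = 3069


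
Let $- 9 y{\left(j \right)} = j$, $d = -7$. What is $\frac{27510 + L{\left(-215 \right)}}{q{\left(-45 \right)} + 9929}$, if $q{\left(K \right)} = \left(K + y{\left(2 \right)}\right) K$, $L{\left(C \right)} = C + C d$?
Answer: $\frac{2400}{997} \approx 2.4072$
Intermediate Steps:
$y{\left(j \right)} = - \frac{j}{9}$
$L{\left(C \right)} = - 6 C$ ($L{\left(C \right)} = C + C \left(-7\right) = C - 7 C = - 6 C$)
$q{\left(K \right)} = K \left(- \frac{2}{9} + K\right)$ ($q{\left(K \right)} = \left(K - \frac{2}{9}\right) K = \left(- \frac{2}{9} + K\right) K = K \left(- \frac{2}{9} + K\right)$)
$\frac{27510 + L{\left(-215 \right)}}{q{\left(-45 \right)} + 9929} = \frac{27510 - -1290}{\frac{1}{9} \left(-45\right) \left(-2 + 9 \left(-45\right)\right) + 9929} = \frac{27510 + 1290}{\frac{1}{9} \left(-45\right) \left(-2 - 405\right) + 9929} = \frac{28800}{\frac{1}{9} \left(-45\right) \left(-407\right) + 9929} = \frac{28800}{2035 + 9929} = \frac{28800}{11964} = 28800 \cdot \frac{1}{11964} = \frac{2400}{997}$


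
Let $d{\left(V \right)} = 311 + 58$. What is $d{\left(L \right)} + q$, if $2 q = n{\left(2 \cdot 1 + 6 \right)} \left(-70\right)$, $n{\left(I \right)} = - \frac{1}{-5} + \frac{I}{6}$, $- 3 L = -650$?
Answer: $\frac{946}{3} \approx 315.33$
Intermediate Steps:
$L = \frac{650}{3}$ ($L = \left(- \frac{1}{3}\right) \left(-650\right) = \frac{650}{3} \approx 216.67$)
$n{\left(I \right)} = \frac{1}{5} + \frac{I}{6}$ ($n{\left(I \right)} = \left(-1\right) \left(- \frac{1}{5}\right) + I \frac{1}{6} = \frac{1}{5} + \frac{I}{6}$)
$d{\left(V \right)} = 369$
$q = - \frac{161}{3}$ ($q = \frac{\left(\frac{1}{5} + \frac{2 \cdot 1 + 6}{6}\right) \left(-70\right)}{2} = \frac{\left(\frac{1}{5} + \frac{2 + 6}{6}\right) \left(-70\right)}{2} = \frac{\left(\frac{1}{5} + \frac{1}{6} \cdot 8\right) \left(-70\right)}{2} = \frac{\left(\frac{1}{5} + \frac{4}{3}\right) \left(-70\right)}{2} = \frac{\frac{23}{15} \left(-70\right)}{2} = \frac{1}{2} \left(- \frac{322}{3}\right) = - \frac{161}{3} \approx -53.667$)
$d{\left(L \right)} + q = 369 - \frac{161}{3} = \frac{946}{3}$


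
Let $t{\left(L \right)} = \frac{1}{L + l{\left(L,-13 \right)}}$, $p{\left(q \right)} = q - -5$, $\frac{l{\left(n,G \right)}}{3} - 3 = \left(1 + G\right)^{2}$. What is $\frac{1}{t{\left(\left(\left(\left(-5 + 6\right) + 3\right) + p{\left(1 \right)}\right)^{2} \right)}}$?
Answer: $541$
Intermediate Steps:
$l{\left(n,G \right)} = 9 + 3 \left(1 + G\right)^{2}$
$p{\left(q \right)} = 5 + q$ ($p{\left(q \right)} = q + 5 = 5 + q$)
$t{\left(L \right)} = \frac{1}{441 + L}$ ($t{\left(L \right)} = \frac{1}{L + \left(9 + 3 \left(1 - 13\right)^{2}\right)} = \frac{1}{L + \left(9 + 3 \left(-12\right)^{2}\right)} = \frac{1}{L + \left(9 + 3 \cdot 144\right)} = \frac{1}{L + \left(9 + 432\right)} = \frac{1}{L + 441} = \frac{1}{441 + L}$)
$\frac{1}{t{\left(\left(\left(\left(-5 + 6\right) + 3\right) + p{\left(1 \right)}\right)^{2} \right)}} = \frac{1}{\frac{1}{441 + \left(\left(\left(-5 + 6\right) + 3\right) + \left(5 + 1\right)\right)^{2}}} = \frac{1}{\frac{1}{441 + \left(\left(1 + 3\right) + 6\right)^{2}}} = \frac{1}{\frac{1}{441 + \left(4 + 6\right)^{2}}} = \frac{1}{\frac{1}{441 + 10^{2}}} = \frac{1}{\frac{1}{441 + 100}} = \frac{1}{\frac{1}{541}} = 541$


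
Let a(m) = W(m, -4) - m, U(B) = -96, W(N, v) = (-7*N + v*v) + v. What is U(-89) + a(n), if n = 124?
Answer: -1076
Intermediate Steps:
W(N, v) = v + v² - 7*N (W(N, v) = (-7*N + v²) + v = (v² - 7*N) + v = v + v² - 7*N)
a(m) = 12 - 8*m (a(m) = (-4 + (-4)² - 7*m) - m = (-4 + 16 - 7*m) - m = (12 - 7*m) - m = 12 - 8*m)
U(-89) + a(n) = -96 + (12 - 8*124) = -96 + (12 - 992) = -96 - 980 = -1076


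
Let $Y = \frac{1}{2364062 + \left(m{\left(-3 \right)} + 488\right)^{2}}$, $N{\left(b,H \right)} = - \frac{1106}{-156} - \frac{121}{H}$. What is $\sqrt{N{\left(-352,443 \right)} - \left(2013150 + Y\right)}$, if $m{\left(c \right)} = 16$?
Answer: $\frac{i \sqrt{1029713727687725503984676817}}{22616266803} \approx 1418.9 i$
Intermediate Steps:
$N{\left(b,H \right)} = \frac{553}{78} - \frac{121}{H}$ ($N{\left(b,H \right)} = \left(-1106\right) \left(- \frac{1}{156}\right) - \frac{121}{H} = \frac{553}{78} - \frac{121}{H}$)
$Y = \frac{1}{2618078}$ ($Y = \frac{1}{2364062 + \left(16 + 488\right)^{2}} = \frac{1}{2364062 + 504^{2}} = \frac{1}{2364062 + 254016} = \frac{1}{2618078} \approx 3.8196 \cdot 10^{-7}$)
$\sqrt{N{\left(-352,443 \right)} - \left(2013150 + Y\right)} = \sqrt{\left(\frac{553}{78} - \frac{121}{443}\right) - \frac{5270583725701}{2618078}} = \sqrt{\frac{235541}{34554} - \frac{5270583725701}{2618078}} = \sqrt{- \frac{45529783348290539}{22616266803}} = \frac{i \sqrt{1029713727687725503984676817}}{22616266803}$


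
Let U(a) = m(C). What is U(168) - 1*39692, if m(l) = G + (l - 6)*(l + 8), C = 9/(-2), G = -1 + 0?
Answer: -158919/4 ≈ -39730.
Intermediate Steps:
G = -1
C = -9/2 (C = 9*(-1/2) = -9/2 ≈ -4.5000)
m(l) = -1 + (-6 + l)*(8 + l) (m(l) = -1 + (l - 6)*(l + 8) = -1 + (-6 + l)*(8 + l))
U(a) = -151/4 (U(a) = -49 + (-9/2)**2 + 2*(-9/2) = -49 + 81/4 - 9 = -151/4)
U(168) - 1*39692 = -151/4 - 1*39692 = -151/4 - 39692 = -158919/4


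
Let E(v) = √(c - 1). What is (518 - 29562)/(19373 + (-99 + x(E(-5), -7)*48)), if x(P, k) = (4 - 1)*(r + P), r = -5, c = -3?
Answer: -134720594/86083465 + 2091168*I/86083465 ≈ -1.565 + 0.024292*I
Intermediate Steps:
E(v) = 2*I (E(v) = √(-3 - 1) = √(-4) = 2*I)
x(P, k) = -15 + 3*P (x(P, k) = (4 - 1)*(-5 + P) = 3*(-5 + P) = -15 + 3*P)
(518 - 29562)/(19373 + (-99 + x(E(-5), -7)*48)) = (518 - 29562)/(19373 + (-99 + (-15 + 3*(2*I))*48)) = -29044/(19373 + (-99 + (-15 + 6*I)*48)) = -29044/(19373 + (-99 + (-720 + 288*I))) = -29044/(19373 + (-819 + 288*I)) = -29044*(18554 - 288*I)/344333860 = -7261*(18554 - 288*I)/86083465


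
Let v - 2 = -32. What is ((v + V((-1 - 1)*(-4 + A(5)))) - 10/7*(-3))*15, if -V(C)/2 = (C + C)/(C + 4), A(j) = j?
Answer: -2280/7 ≈ -325.71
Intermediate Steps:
v = -30 (v = 2 - 32 = -30)
V(C) = -4*C/(4 + C) (V(C) = -2*(C + C)/(C + 4) = -2*2*C/(4 + C) = -4*C/(4 + C))
((v + V((-1 - 1)*(-4 + A(5)))) - 10/7*(-3))*15 = ((-30 - 4*(-1 - 1)*(-4 + 5)/(4 + (-1 - 1)*(-4 + 5))) - 10/7*(-3))*15 = ((-30 - 4*(-2*1)/(4 - 2*1)) - 10*1/7*(-3))*15 = ((-30 - 4*(-2)/(4 - 2)) - 10/7*(-3))*15 = ((-30 - 4*(-2)/2) + 30/7)*15 = ((-30 - 4*(-2)*1/2) + 30/7)*15 = ((-30 + 4) + 30/7)*15 = (-26 + 30/7)*15 = -152/7*15 = -2280/7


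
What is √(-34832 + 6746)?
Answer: I*√28086 ≈ 167.59*I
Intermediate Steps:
√(-34832 + 6746) = √(-28086) = I*√28086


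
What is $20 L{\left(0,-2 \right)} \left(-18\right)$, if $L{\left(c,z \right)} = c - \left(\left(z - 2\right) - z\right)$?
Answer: $-720$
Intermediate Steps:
$L{\left(c,z \right)} = 2 + c$ ($L{\left(c,z \right)} = c - \left(\left(-2 + z\right) - z\right) = c - -2 = c + 2 = 2 + c$)
$20 L{\left(0,-2 \right)} \left(-18\right) = 20 \left(2 + 0\right) \left(-18\right) = 20 \cdot 2 \left(-18\right) = 40 \left(-18\right) = -720$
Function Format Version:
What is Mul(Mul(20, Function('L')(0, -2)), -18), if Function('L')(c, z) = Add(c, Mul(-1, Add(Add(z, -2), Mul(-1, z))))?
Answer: -720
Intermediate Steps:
Function('L')(c, z) = Add(2, c) (Function('L')(c, z) = Add(c, Mul(-1, Add(Add(-2, z), Mul(-1, z)))) = Add(c, Mul(-1, -2)) = Add(c, 2) = Add(2, c))
Mul(Mul(20, Function('L')(0, -2)), -18) = Mul(Mul(20, Add(2, 0)), -18) = Mul(Mul(20, 2), -18) = Mul(40, -18) = -720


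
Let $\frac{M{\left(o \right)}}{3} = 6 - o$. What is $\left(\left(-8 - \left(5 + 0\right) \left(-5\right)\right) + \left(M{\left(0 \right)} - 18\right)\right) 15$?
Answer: $255$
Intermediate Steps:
$M{\left(o \right)} = 18 - 3 o$ ($M{\left(o \right)} = 3 \left(6 - o\right) = 18 - 3 o$)
$\left(\left(-8 - \left(5 + 0\right) \left(-5\right)\right) + \left(M{\left(0 \right)} - 18\right)\right) 15 = \left(\left(-8 - \left(5 + 0\right) \left(-5\right)\right) + \left(\left(18 - 0\right) - 18\right)\right) 15 = \left(\left(-8 - 5 \left(-5\right)\right) + \left(\left(18 + 0\right) - 18\right)\right) 15 = \left(\left(-8 - -25\right) + \left(18 - 18\right)\right) 15 = \left(\left(-8 + 25\right) + 0\right) 15 = \left(17 + 0\right) 15 = 17 \cdot 15 = 255$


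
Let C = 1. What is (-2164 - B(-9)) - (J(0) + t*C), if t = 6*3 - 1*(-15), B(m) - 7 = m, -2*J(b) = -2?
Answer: -2196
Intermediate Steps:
J(b) = 1 (J(b) = -1/2*(-2) = 1)
B(m) = 7 + m
t = 33 (t = 18 + 15 = 33)
(-2164 - B(-9)) - (J(0) + t*C) = (-2164 - (7 - 9)) - (1 + 33*1) = (-2164 - 1*(-2)) - (1 + 33) = (-2164 + 2) - 1*34 = -2162 - 34 = -2196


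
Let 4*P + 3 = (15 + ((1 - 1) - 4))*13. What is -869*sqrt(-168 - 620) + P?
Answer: 35 - 1738*I*sqrt(197) ≈ 35.0 - 24394.0*I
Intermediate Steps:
P = 35 (P = -3/4 + ((15 + ((1 - 1) - 4))*13)/4 = -3/4 + ((15 + (0 - 4))*13)/4 = -3/4 + ((15 - 4)*13)/4 = -3/4 + (11*13)/4 = -3/4 + (1/4)*143 = -3/4 + 143/4 = 35)
-869*sqrt(-168 - 620) + P = -869*sqrt(-168 - 620) + 35 = -1738*I*sqrt(197) + 35 = 35 - 1738*I*sqrt(197)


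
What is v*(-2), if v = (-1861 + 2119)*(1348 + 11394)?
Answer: -6574872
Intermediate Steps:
v = 3287436 (v = 258*12742 = 3287436)
v*(-2) = 3287436*(-2) = -6574872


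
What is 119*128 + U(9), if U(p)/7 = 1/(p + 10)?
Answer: 289415/19 ≈ 15232.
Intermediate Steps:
U(p) = 7/(10 + p) (U(p) = 7/(p + 10) = 7/(10 + p))
119*128 + U(9) = 119*128 + 7/(10 + 9) = 15232 + 7/19 = 289415/19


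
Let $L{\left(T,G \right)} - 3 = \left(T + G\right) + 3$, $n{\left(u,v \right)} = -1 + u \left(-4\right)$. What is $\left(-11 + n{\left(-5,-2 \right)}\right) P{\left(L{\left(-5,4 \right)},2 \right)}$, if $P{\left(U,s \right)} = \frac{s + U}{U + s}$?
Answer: $8$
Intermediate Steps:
$n{\left(u,v \right)} = -1 - 4 u$
$L{\left(T,G \right)} = 6 + G + T$ ($L{\left(T,G \right)} = 3 + \left(\left(T + G\right) + 3\right) = 3 + \left(\left(G + T\right) + 3\right) = 3 + \left(3 + G + T\right) = 6 + G + T$)
$P{\left(U,s \right)} = 1$ ($P{\left(U,s \right)} = \frac{U + s}{U + s} = 1$)
$\left(-11 + n{\left(-5,-2 \right)}\right) P{\left(L{\left(-5,4 \right)},2 \right)} = \left(-11 - -19\right) 1 = \left(-11 + \left(-1 + 20\right)\right) 1 = \left(-11 + 19\right) 1 = 8 \cdot 1 = 8$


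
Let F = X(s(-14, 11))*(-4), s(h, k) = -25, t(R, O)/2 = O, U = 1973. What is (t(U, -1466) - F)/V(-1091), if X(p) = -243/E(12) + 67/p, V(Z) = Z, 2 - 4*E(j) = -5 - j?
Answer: 1494992/518225 ≈ 2.8848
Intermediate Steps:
E(j) = 7/4 + j/4 (E(j) = ½ - (-5 - j)/4 = ½ + (5/4 + j/4) = 7/4 + j/4)
t(R, O) = 2*O
X(p) = -972/19 + 67/p (X(p) = -243/(7/4 + (¼)*12) + 67/p = -243/(7/4 + 3) + 67/p = -243/19/4 + 67/p = -243*4/19 + 67/p = -972/19 + 67/p)
F = 102292/475 (F = (-972/19 + 67/(-25))*(-4) = (-972/19 + 67*(-1/25))*(-4) = (-972/19 - 67/25)*(-4) = -25573/475*(-4) = 102292/475 ≈ 215.35)
(t(U, -1466) - F)/V(-1091) = (2*(-1466) - 1*102292/475)/(-1091) = (-2932 - 102292/475)*(-1/1091) = -1494992/475*(-1/1091) = 1494992/518225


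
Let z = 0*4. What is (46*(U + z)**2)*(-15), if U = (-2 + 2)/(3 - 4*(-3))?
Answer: 0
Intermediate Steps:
z = 0
U = 0 (U = 0/(3 + 12) = 0/15 = 0*(1/15) = 0)
(46*(U + z)**2)*(-15) = (46*(0 + 0)**2)*(-15) = (46*0**2)*(-15) = (46*0)*(-15) = 0*(-15) = 0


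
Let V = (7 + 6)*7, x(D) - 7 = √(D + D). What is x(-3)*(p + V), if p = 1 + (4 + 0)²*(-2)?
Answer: 420 + 60*I*√6 ≈ 420.0 + 146.97*I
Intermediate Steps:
x(D) = 7 + √2*√D (x(D) = 7 + √(D + D) = 7 + √(2*D) = 7 + √2*√D)
V = 91 (V = 13*7 = 91)
p = -31 (p = 1 + 4²*(-2) = 1 + 16*(-2) = 1 - 32 = -31)
x(-3)*(p + V) = (7 + √2*√(-3))*(-31 + 91) = (7 + √2*(I*√3))*60 = (7 + I*√6)*60 = 420 + 60*I*√6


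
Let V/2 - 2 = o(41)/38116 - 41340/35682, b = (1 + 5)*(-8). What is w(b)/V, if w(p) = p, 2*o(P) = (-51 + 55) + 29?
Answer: -3626813632/127220393 ≈ -28.508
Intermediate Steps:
o(P) = 33/2 (o(P) = ((-51 + 55) + 29)/2 = (4 + 29)/2 = (½)*33 = 33/2)
b = -48 (b = 6*(-8) = -48)
V = 381661179/226675852 (V = 4 + 2*((33/2)/38116 - 41340/35682) = 4 + 2*((33/2)*(1/38116) - 41340*1/35682) = 4 + 2*(33/76232 - 6890/5947) = 4 + 2*(-525042229/453351704) = 4 - 525042229/226675852 = 381661179/226675852 ≈ 1.6837)
w(b)/V = -48/381661179/226675852 = -48*226675852/381661179 = -3626813632/127220393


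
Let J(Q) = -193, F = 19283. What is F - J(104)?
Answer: 19476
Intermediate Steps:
F - J(104) = 19283 - 1*(-193) = 19283 + 193 = 19476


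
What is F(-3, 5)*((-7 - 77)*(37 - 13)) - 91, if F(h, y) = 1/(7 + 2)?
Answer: -315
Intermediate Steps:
F(h, y) = 1/9
F(-3, 5)*((-7 - 77)*(37 - 13)) - 91 = ((-7 - 77)*(37 - 13))/9 - 91 = (-84*24)/9 - 91 = (1/9)*(-2016) - 91 = -224 - 91 = -315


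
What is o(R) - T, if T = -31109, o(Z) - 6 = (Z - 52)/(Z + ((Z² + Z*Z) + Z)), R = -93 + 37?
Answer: 47917073/1540 ≈ 31115.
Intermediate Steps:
R = -56
o(Z) = 6 + (-52 + Z)/(2*Z + 2*Z²) (o(Z) = 6 + (Z - 52)/(Z + ((Z² + Z*Z) + Z)) = 6 + (-52 + Z)/(Z + ((Z² + Z²) + Z)) = 6 + (-52 + Z)/(Z + (2*Z² + Z)) = 6 + (-52 + Z)/(Z + (Z + 2*Z²)) = 6 + (-52 + Z)/(2*Z + 2*Z²))
o(R) - T = (½)*(-52 + 12*(-56)² + 13*(-56))/(-56*(1 - 56)) - 1*(-31109) = (½)*(-1/56)*(-52 + 12*3136 - 728)/(-55) + 31109 = (½)*(-1/56)*(-1/55)*(-52 + 37632 - 728) + 31109 = (½)*(-1/56)*(-1/55)*36852 + 31109 = 9213/1540 + 31109 = 47917073/1540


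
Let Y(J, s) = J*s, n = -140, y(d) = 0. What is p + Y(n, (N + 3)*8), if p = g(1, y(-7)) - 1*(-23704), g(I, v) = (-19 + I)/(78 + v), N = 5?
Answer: 191669/13 ≈ 14744.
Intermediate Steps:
g(I, v) = (-19 + I)/(78 + v)
p = 308149/13 (p = (-19 + 1)/(78 + 0) - 1*(-23704) = -18/78 + 23704 = (1/78)*(-18) + 23704 = -3/13 + 23704 = 308149/13 ≈ 23704.)
p + Y(n, (N + 3)*8) = 308149/13 - 140*(5 + 3)*8 = 308149/13 - 1120*8 = 308149/13 - 140*64 = 308149/13 - 8960 = 191669/13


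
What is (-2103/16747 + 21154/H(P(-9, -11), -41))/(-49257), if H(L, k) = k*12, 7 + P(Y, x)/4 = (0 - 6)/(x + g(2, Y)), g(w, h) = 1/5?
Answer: 177650357/202927116834 ≈ 0.00087544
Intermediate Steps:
g(w, h) = 1/5
P(Y, x) = -28 - 24/(1/5 + x) (P(Y, x) = -28 + 4*((0 - 6)/(x + 1/5)) = -28 + 4*(-6/(1/5 + x)) = -28 - 24/(1/5 + x))
H(L, k) = 12*k
(-2103/16747 + 21154/H(P(-9, -11), -41))/(-49257) = (-2103/16747 + 21154/((12*(-41))))/(-49257) = (-2103*1/16747 + 21154/(-492))*(-1/49257) = (-2103/16747 + 21154*(-1/492))*(-1/49257) = (-2103/16747 - 10577/246)*(-1/49257) = -177650357/4119762*(-1/49257) = 177650357/202927116834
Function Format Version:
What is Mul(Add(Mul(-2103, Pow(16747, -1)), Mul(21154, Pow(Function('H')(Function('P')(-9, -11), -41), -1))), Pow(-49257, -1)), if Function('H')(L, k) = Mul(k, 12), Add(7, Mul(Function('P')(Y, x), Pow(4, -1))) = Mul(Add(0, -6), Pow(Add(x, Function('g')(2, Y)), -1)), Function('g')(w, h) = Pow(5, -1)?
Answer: Rational(177650357, 202927116834) ≈ 0.00087544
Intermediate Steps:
Function('g')(w, h) = Rational(1, 5)
Function('P')(Y, x) = Add(-28, Mul(-24, Pow(Add(Rational(1, 5), x), -1))) (Function('P')(Y, x) = Add(-28, Mul(4, Mul(Add(0, -6), Pow(Add(x, Rational(1, 5)), -1)))) = Add(-28, Mul(4, Mul(-6, Pow(Add(Rational(1, 5), x), -1)))) = Add(-28, Mul(-24, Pow(Add(Rational(1, 5), x), -1))))
Function('H')(L, k) = Mul(12, k)
Mul(Add(Mul(-2103, Pow(16747, -1)), Mul(21154, Pow(Function('H')(Function('P')(-9, -11), -41), -1))), Pow(-49257, -1)) = Mul(Add(Mul(-2103, Pow(16747, -1)), Mul(21154, Pow(Mul(12, -41), -1))), Pow(-49257, -1)) = Mul(Add(Mul(-2103, Rational(1, 16747)), Mul(21154, Pow(-492, -1))), Rational(-1, 49257)) = Mul(Add(Rational(-2103, 16747), Mul(21154, Rational(-1, 492))), Rational(-1, 49257)) = Mul(Add(Rational(-2103, 16747), Rational(-10577, 246)), Rational(-1, 49257)) = Mul(Rational(-177650357, 4119762), Rational(-1, 49257)) = Rational(177650357, 202927116834)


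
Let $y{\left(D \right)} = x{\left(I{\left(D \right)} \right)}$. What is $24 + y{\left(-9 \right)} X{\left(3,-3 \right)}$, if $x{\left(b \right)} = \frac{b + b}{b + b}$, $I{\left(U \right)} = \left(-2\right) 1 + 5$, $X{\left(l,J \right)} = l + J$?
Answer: $24$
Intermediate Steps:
$X{\left(l,J \right)} = J + l$
$I{\left(U \right)} = 3$ ($I{\left(U \right)} = -2 + 5 = 3$)
$x{\left(b \right)} = 1$ ($x{\left(b \right)} = \frac{2 b}{2 b} = 2 b \frac{1}{2 b} = 1$)
$y{\left(D \right)} = 1$
$24 + y{\left(-9 \right)} X{\left(3,-3 \right)} = 24 + 1 \left(-3 + 3\right) = 24 + 1 \cdot 0 = 24 + 0 = 24$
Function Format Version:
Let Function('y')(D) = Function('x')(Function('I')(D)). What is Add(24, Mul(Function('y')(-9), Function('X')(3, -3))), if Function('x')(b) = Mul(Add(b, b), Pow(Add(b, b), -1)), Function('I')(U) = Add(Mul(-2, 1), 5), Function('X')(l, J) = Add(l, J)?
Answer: 24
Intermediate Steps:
Function('X')(l, J) = Add(J, l)
Function('I')(U) = 3 (Function('I')(U) = Add(-2, 5) = 3)
Function('x')(b) = 1 (Function('x')(b) = Mul(Mul(2, b), Pow(Mul(2, b), -1)) = Mul(Mul(2, b), Mul(Rational(1, 2), Pow(b, -1))) = 1)
Function('y')(D) = 1
Add(24, Mul(Function('y')(-9), Function('X')(3, -3))) = Add(24, Mul(1, Add(-3, 3))) = Add(24, Mul(1, 0)) = Add(24, 0) = 24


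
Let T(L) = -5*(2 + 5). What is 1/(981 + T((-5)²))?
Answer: 1/946 ≈ 0.0010571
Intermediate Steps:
T(L) = -35 (T(L) = -5*7 = -35)
1/(981 + T((-5)²)) = 1/(981 - 35) = 1/946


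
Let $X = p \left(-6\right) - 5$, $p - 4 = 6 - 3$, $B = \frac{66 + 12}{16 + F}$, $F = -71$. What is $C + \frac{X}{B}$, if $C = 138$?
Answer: $\frac{13349}{78} \approx 171.14$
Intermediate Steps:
$B = - \frac{78}{55}$ ($B = \frac{66 + 12}{16 - 71} = \frac{78}{-55} = 78 \left(- \frac{1}{55}\right) = - \frac{78}{55} \approx -1.4182$)
$p = 7$ ($p = 4 + \left(6 - 3\right) = 4 + 3 = 7$)
$X = -47$ ($X = 7 \left(-6\right) - 5 = -42 - 5 = -47$)
$C + \frac{X}{B} = 138 + \frac{1}{- \frac{78}{55}} \left(-47\right) = 138 - - \frac{2585}{78} = 138 + \frac{2585}{78} = \frac{13349}{78}$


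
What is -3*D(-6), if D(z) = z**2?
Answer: -108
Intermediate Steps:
-3*D(-6) = -3*(-6)**2 = -3*36 = -108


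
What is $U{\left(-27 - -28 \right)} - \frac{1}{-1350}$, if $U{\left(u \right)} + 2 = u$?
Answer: $- \frac{1349}{1350} \approx -0.99926$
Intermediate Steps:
$U{\left(u \right)} = -2 + u$
$U{\left(-27 - -28 \right)} - \frac{1}{-1350} = \left(-2 - -1\right) - \frac{1}{-1350} = \left(-2 + \left(-27 + 28\right)\right) - - \frac{1}{1350} = \left(-2 + 1\right) + \frac{1}{1350} = -1 + \frac{1}{1350} = - \frac{1349}{1350}$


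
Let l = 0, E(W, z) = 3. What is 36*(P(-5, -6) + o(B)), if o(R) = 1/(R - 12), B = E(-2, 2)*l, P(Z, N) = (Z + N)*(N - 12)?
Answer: 7125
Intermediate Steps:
P(Z, N) = (-12 + N)*(N + Z) (P(Z, N) = (N + Z)*(-12 + N) = (-12 + N)*(N + Z))
B = 0 (B = 3*0 = 0)
o(R) = 1/(-12 + R)
36*(P(-5, -6) + o(B)) = 36*(((-6)² - 12*(-6) - 12*(-5) - 6*(-5)) + 1/(-12 + 0)) = 36*((36 + 72 + 60 + 30) + 1/(-12)) = 36*(198 - 1/12) = 36*(2375/12) = 7125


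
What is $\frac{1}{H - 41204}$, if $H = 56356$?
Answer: $\frac{1}{15152} \approx 6.5998 \cdot 10^{-5}$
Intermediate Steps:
$\frac{1}{H - 41204} = \frac{1}{56356 - 41204} = \frac{1}{15152}$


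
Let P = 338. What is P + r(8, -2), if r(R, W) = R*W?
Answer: 322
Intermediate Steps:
P + r(8, -2) = 338 + 8*(-2) = 338 - 16 = 322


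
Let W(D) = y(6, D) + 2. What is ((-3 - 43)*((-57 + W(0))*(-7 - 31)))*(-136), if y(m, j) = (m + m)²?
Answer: -21157792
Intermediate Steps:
y(m, j) = 4*m² (y(m, j) = (2*m)² = 4*m²)
W(D) = 146 (W(D) = 4*6² + 2 = 4*36 + 2 = 144 + 2 = 146)
((-3 - 43)*((-57 + W(0))*(-7 - 31)))*(-136) = ((-3 - 43)*((-57 + 146)*(-7 - 31)))*(-136) = -4094*(-38)*(-136) = -46*(-3382)*(-136) = 155572*(-136) = -21157792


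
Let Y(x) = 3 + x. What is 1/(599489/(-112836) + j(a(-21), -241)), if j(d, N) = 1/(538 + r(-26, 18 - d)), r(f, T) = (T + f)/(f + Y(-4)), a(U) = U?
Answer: -1637588868/8697337285 ≈ -0.18829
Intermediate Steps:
r(f, T) = (T + f)/(-1 + f) (r(f, T) = (T + f)/(f + (3 - 4)) = (T + f)/(f - 1) = (T + f)/(-1 + f))
j(d, N) = 1/(14534/27 + d/27) (j(d, N) = 1/(538 + ((18 - d) - 26)/(-1 - 26)) = 1/(538 + (-8 - d)/(-27)) = 1/(538 - (-8 - d)/27) = 1/(538 + (8/27 + d/27)) = 1/(14534/27 + d/27))
1/(599489/(-112836) + j(a(-21), -241)) = 1/(599489/(-112836) + 27/(14534 - 21)) = 1/(599489*(-1/112836) + 27/14513) = 1/(-599489/112836 + 27*(1/14513)) = 1/(-599489/112836 + 27/14513) = 1/(-8697337285/1637588868) = -1637588868/8697337285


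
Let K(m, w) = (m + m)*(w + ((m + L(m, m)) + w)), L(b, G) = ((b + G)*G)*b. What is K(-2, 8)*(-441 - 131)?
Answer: -4576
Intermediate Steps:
L(b, G) = G*b*(G + b) (L(b, G) = ((G + b)*G)*b = (G*(G + b))*b = G*b*(G + b))
K(m, w) = 2*m*(m + 2*w + 2*m**3) (K(m, w) = (m + m)*(w + ((m + m*m*(m + m)) + w)) = (2*m)*(w + ((m + m*m*(2*m)) + w)) = (2*m)*(w + ((m + 2*m**3) + w)) = (2*m)*(w + (m + w + 2*m**3)) = (2*m)*(m + 2*w + 2*m**3) = 2*m*(m + 2*w + 2*m**3))
K(-2, 8)*(-441 - 131) = (2*(-2)*(-2 + 2*8 + 2*(-2)**3))*(-441 - 131) = (2*(-2)*(-2 + 16 + 2*(-8)))*(-572) = (2*(-2)*(-2 + 16 - 16))*(-572) = (2*(-2)*(-2))*(-572) = 8*(-572) = -4576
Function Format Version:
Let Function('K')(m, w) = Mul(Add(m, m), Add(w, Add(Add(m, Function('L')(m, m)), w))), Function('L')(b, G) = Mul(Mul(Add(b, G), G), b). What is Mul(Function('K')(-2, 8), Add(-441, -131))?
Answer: -4576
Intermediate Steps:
Function('L')(b, G) = Mul(G, b, Add(G, b)) (Function('L')(b, G) = Mul(Mul(Add(G, b), G), b) = Mul(Mul(G, Add(G, b)), b) = Mul(G, b, Add(G, b)))
Function('K')(m, w) = Mul(2, m, Add(m, Mul(2, w), Mul(2, Pow(m, 3)))) (Function('K')(m, w) = Mul(Add(m, m), Add(w, Add(Add(m, Mul(m, m, Add(m, m))), w))) = Mul(Mul(2, m), Add(w, Add(Add(m, Mul(m, m, Mul(2, m))), w))) = Mul(Mul(2, m), Add(w, Add(Add(m, Mul(2, Pow(m, 3))), w))) = Mul(Mul(2, m), Add(w, Add(m, w, Mul(2, Pow(m, 3))))) = Mul(Mul(2, m), Add(m, Mul(2, w), Mul(2, Pow(m, 3)))) = Mul(2, m, Add(m, Mul(2, w), Mul(2, Pow(m, 3)))))
Mul(Function('K')(-2, 8), Add(-441, -131)) = Mul(Mul(2, -2, Add(-2, Mul(2, 8), Mul(2, Pow(-2, 3)))), Add(-441, -131)) = Mul(Mul(2, -2, Add(-2, 16, Mul(2, -8))), -572) = Mul(Mul(2, -2, Add(-2, 16, -16)), -572) = Mul(Mul(2, -2, -2), -572) = Mul(8, -572) = -4576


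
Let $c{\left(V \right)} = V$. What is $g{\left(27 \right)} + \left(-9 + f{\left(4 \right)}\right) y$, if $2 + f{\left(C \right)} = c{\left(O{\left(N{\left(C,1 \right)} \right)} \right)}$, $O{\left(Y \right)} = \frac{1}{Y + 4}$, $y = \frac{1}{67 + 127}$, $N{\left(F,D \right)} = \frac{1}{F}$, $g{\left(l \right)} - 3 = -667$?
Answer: $- \frac{2190055}{3298} \approx -664.06$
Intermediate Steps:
$g{\left(l \right)} = -664$ ($g{\left(l \right)} = 3 - 667 = -664$)
$y = \frac{1}{194} \approx 0.0051546$
$O{\left(Y \right)} = \frac{1}{4 + Y}$
$f{\left(C \right)} = -2 + \frac{1}{4 + \frac{1}{C}}$
$g{\left(27 \right)} + \left(-9 + f{\left(4 \right)}\right) y = -664 + \left(-9 + \frac{-2 - 28}{1 + 4 \cdot 4}\right) \frac{1}{194} = -664 + \left(-9 + \frac{-2 - 28}{1 + 16}\right) \frac{1}{194} = -664 + \left(-9 + \frac{1}{17} \left(-30\right)\right) \frac{1}{194} = -664 + \left(-9 - \frac{30}{17}\right) \frac{1}{194} = -664 - \frac{183}{3298} = - \frac{2190055}{3298}$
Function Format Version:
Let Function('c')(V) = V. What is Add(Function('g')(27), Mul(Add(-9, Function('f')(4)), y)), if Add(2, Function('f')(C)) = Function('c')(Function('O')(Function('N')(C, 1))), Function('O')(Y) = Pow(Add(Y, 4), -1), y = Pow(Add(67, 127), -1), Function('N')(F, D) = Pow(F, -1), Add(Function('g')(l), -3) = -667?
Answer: Rational(-2190055, 3298) ≈ -664.06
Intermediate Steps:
Function('g')(l) = -664 (Function('g')(l) = Add(3, -667) = -664)
y = Rational(1, 194) (y = Pow(194, -1) = Rational(1, 194) ≈ 0.0051546)
Function('O')(Y) = Pow(Add(4, Y), -1)
Function('f')(C) = Add(-2, Pow(Add(4, Pow(C, -1)), -1))
Add(Function('g')(27), Mul(Add(-9, Function('f')(4)), y)) = Add(-664, Mul(Add(-9, Mul(Pow(Add(1, Mul(4, 4)), -1), Add(-2, Mul(-7, 4)))), Rational(1, 194))) = Add(-664, Mul(Add(-9, Mul(Pow(Add(1, 16), -1), Add(-2, -28))), Rational(1, 194))) = Add(-664, Mul(Add(-9, Mul(Pow(17, -1), -30)), Rational(1, 194))) = Add(-664, Mul(Add(-9, Mul(Rational(1, 17), -30)), Rational(1, 194))) = Add(-664, Mul(Add(-9, Rational(-30, 17)), Rational(1, 194))) = Add(-664, Mul(Rational(-183, 17), Rational(1, 194))) = Add(-664, Rational(-183, 3298)) = Rational(-2190055, 3298)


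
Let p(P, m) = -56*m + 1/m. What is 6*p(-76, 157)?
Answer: -8282058/157 ≈ -52752.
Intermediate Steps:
p(P, m) = 1/m - 56*m
6*p(-76, 157) = 6*(1/157 - 56*157) = 6*(1/157 - 8792) = 6*(-1380343/157) = -8282058/157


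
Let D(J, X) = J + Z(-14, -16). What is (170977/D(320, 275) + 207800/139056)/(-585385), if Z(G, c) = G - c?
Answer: -745071541/819100546635 ≈ -0.00090962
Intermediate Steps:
D(J, X) = 2 + J (D(J, X) = J + (-14 - 1*(-16)) = J + (-14 + 16) = J + 2 = 2 + J)
(170977/D(320, 275) + 207800/139056)/(-585385) = (170977/(2 + 320) + 207800/139056)/(-585385) = (170977/322 + 207800*(1/139056))*(-1/585385) = (170977*(1/322) + 25975/17382)*(-1/585385) = (170977/322 + 25975/17382)*(-1/585385) = (745071541/1399251)*(-1/585385) = -745071541/819100546635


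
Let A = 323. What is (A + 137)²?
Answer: 211600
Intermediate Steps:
(A + 137)² = (323 + 137)² = 460² = 211600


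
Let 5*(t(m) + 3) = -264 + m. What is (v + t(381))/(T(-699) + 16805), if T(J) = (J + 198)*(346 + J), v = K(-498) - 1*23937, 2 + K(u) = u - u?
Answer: -119593/968290 ≈ -0.12351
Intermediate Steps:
K(u) = -2 (K(u) = -2 + (u - u) = -2 + 0 = -2)
v = -23939 (v = -2 - 1*23937 = -2 - 23937 = -23939)
t(m) = -279/5 + m/5 (t(m) = -3 + (-264 + m)/5 = -3 + (-264/5 + m/5) = -279/5 + m/5)
T(J) = (198 + J)*(346 + J)
(v + t(381))/(T(-699) + 16805) = (-23939 + (-279/5 + (⅕)*381))/((68508 + (-699)² + 544*(-699)) + 16805) = (-23939 + (-279/5 + 381/5))/((68508 + 488601 - 380256) + 16805) = (-23939 + 102/5)/(176853 + 16805) = -119593/5/193658 = -119593/5*1/193658 = -119593/968290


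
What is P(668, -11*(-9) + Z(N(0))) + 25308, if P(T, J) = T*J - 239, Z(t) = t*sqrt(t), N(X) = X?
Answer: 91201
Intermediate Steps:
Z(t) = t**(3/2)
P(T, J) = -239 + J*T (P(T, J) = J*T - 239 = -239 + J*T)
P(668, -11*(-9) + Z(N(0))) + 25308 = (-239 + (-11*(-9) + 0**(3/2))*668) + 25308 = (-239 + (99 + 0)*668) + 25308 = (-239 + 99*668) + 25308 = (-239 + 66132) + 25308 = 65893 + 25308 = 91201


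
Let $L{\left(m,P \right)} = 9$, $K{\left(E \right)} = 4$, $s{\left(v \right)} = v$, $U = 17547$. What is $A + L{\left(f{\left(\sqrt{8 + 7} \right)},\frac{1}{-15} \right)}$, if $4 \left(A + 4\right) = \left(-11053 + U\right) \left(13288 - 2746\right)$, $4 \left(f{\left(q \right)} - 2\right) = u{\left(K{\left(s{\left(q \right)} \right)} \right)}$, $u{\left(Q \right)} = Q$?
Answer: $17114942$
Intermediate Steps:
$f{\left(q \right)} = 3$ ($f{\left(q \right)} = 2 + \frac{1}{4} \cdot 4 = 2 + 1 = 3$)
$A = 17114933$ ($A = -4 + \frac{\left(-11053 + 17547\right) \left(13288 - 2746\right)}{4} = -4 + \frac{6494 \cdot 10542}{4} = -4 + \frac{1}{4} \cdot 68459748 = -4 + 17114937 = 17114933$)
$A + L{\left(f{\left(\sqrt{8 + 7} \right)},\frac{1}{-15} \right)} = 17114933 + 9 = 17114942$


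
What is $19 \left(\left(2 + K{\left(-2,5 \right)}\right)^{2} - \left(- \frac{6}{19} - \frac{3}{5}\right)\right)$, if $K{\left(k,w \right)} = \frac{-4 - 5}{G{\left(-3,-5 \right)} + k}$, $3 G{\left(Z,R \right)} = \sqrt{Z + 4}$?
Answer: $\frac{26446}{25} \approx 1057.8$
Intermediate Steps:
$G{\left(Z,R \right)} = \frac{\sqrt{4 + Z}}{3}$ ($G{\left(Z,R \right)} = \frac{\sqrt{Z + 4}}{3} = \frac{\sqrt{4 + Z}}{3}$)
$K{\left(k,w \right)} = - \frac{9}{\frac{1}{3} + k}$ ($K{\left(k,w \right)} = \frac{-4 - 5}{\frac{\sqrt{4 - 3}}{3} + k} = - \frac{9}{\frac{\sqrt{1}}{3} + k} = - \frac{9}{\frac{1}{3} \cdot 1 + k} = - \frac{9}{\frac{1}{3} + k}$)
$19 \left(\left(2 + K{\left(-2,5 \right)}\right)^{2} - \left(- \frac{6}{19} - \frac{3}{5}\right)\right) = 19 \left(\left(2 - \frac{27}{1 + 3 \left(-2\right)}\right)^{2} - \left(- \frac{6}{19} - \frac{3}{5}\right)\right) = 19 \left(\left(2 - \frac{27}{1 - 6}\right)^{2} - - \frac{87}{95}\right) = 19 \left(\left(2 - \frac{27}{-5}\right)^{2} + \left(\frac{6}{19} + \frac{3}{5}\right)\right) = 19 \left(\left(2 - - \frac{27}{5}\right)^{2} + \frac{87}{95}\right) = 19 \left(\left(2 + \frac{27}{5}\right)^{2} + \frac{87}{95}\right) = 19 \left(\left(\frac{37}{5}\right)^{2} + \frac{87}{95}\right) = 19 \left(\frac{1369}{25} + \frac{87}{95}\right) = 19 \cdot \frac{26446}{475} = \frac{26446}{25}$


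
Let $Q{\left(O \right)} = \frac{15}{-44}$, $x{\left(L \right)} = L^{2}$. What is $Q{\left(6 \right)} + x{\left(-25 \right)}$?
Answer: $\frac{27485}{44} \approx 624.66$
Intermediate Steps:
$Q{\left(O \right)} = - \frac{15}{44}$ ($Q{\left(O \right)} = 15 \left(- \frac{1}{44}\right) = - \frac{15}{44}$)
$Q{\left(6 \right)} + x{\left(-25 \right)} = - \frac{15}{44} + \left(-25\right)^{2} = - \frac{15}{44} + 625 = \frac{27485}{44}$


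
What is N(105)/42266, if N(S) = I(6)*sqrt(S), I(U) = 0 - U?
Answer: -3*sqrt(105)/21133 ≈ -0.0014546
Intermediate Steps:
I(U) = -U
N(S) = -6*sqrt(S) (N(S) = (-1*6)*sqrt(S) = -6*sqrt(S))
N(105)/42266 = -6*sqrt(105)/42266 = -6*sqrt(105)*(1/42266) = -3*sqrt(105)/21133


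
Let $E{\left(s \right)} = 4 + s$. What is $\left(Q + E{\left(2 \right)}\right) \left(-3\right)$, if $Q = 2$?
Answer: $-24$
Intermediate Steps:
$\left(Q + E{\left(2 \right)}\right) \left(-3\right) = \left(2 + \left(4 + 2\right)\right) \left(-3\right) = \left(2 + 6\right) \left(-3\right) = 8 \left(-3\right) = -24$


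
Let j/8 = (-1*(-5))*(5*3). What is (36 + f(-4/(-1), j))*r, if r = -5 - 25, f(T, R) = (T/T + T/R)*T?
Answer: -6004/5 ≈ -1200.8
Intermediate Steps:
j = 600 (j = 8*((-1*(-5))*(5*3)) = 8*(5*15) = 8*75 = 600)
f(T, R) = T*(1 + T/R) (f(T, R) = (1 + T/R)*T = T*(1 + T/R))
r = -30
(36 + f(-4/(-1), j))*r = (36 - 4/(-1)*(600 - 4/(-1))/600)*(-30) = (36 - 4*(-1)*(1/600)*(600 - 4*(-1)))*(-30) = (36 + 4*(1/600)*(600 + 4))*(-30) = (36 + 4*(1/600)*604)*(-30) = (36 + 302/75)*(-30) = (3002/75)*(-30) = -6004/5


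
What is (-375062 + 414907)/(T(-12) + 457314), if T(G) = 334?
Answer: 39845/457648 ≈ 0.087065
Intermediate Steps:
(-375062 + 414907)/(T(-12) + 457314) = (-375062 + 414907)/(334 + 457314) = 39845/457648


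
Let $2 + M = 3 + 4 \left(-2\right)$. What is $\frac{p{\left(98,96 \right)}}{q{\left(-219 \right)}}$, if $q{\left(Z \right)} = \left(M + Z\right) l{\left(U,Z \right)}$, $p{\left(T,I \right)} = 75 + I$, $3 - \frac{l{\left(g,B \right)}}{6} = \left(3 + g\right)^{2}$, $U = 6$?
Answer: $\frac{19}{11752} \approx 0.0016167$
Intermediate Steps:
$l{\left(g,B \right)} = 18 - 6 \left(3 + g\right)^{2}$
$M = -7$ ($M = -2 + \left(3 + 4 \left(-2\right)\right) = -2 + \left(3 - 8\right) = -2 - 5 = -7$)
$q{\left(Z \right)} = 3276 - 468 Z$ ($q{\left(Z \right)} = \left(-7 + Z\right) \left(18 - 6 \left(3 + 6\right)^{2}\right) = \left(-7 + Z\right) \left(18 - 6 \cdot 9^{2}\right) = \left(-7 + Z\right) \left(18 - 486\right) = \left(-7 + Z\right) \left(-468\right) = 3276 - 468 Z$)
$\frac{p{\left(98,96 \right)}}{q{\left(-219 \right)}} = \frac{75 + 96}{3276 - -102492} = \frac{171}{3276 + 102492} = \frac{171}{105768} = 171 \cdot \frac{1}{105768} = \frac{19}{11752}$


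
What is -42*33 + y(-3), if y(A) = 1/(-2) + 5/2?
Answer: -1384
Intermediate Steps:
y(A) = 2 (y(A) = 1*(-½) + 5*(½) = -½ + 5/2 = 2)
-42*33 + y(-3) = -42*33 + 2 = -1386 + 2 = -1384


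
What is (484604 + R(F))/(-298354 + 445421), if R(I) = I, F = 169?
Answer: 484773/147067 ≈ 3.2963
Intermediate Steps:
(484604 + R(F))/(-298354 + 445421) = (484604 + 169)/(-298354 + 445421) = 484773/147067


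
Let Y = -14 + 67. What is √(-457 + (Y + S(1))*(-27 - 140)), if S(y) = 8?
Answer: 2*I*√2661 ≈ 103.17*I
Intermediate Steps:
Y = 53
√(-457 + (Y + S(1))*(-27 - 140)) = √(-457 + (53 + 8)*(-27 - 140)) = √(-457 + 61*(-167)) = √(-457 - 10187) = √(-10644) = 2*I*√2661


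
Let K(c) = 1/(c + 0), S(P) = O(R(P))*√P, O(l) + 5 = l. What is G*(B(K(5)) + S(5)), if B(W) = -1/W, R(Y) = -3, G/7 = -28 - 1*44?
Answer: 2520 + 4032*√5 ≈ 11536.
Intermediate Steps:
G = -504 (G = 7*(-28 - 1*44) = 7*(-28 - 44) = 7*(-72) = -504)
O(l) = -5 + l
S(P) = -8*√P (S(P) = (-5 - 3)*√P = -8*√P)
K(c) = 1/c
G*(B(K(5)) + S(5)) = -504*(-1/(1/5) - 8*√5) = -504*(-1/⅕ - 8*√5) = -504*(-1*5 - 8*√5) = -504*(-5 - 8*√5) = 2520 + 4032*√5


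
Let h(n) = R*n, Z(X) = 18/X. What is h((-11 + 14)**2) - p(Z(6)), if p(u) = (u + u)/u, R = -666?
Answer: -5996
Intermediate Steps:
p(u) = 2 (p(u) = (2*u)/u = 2)
h(n) = -666*n
h((-11 + 14)**2) - p(Z(6)) = -666*(-11 + 14)**2 - 1*2 = -666*3**2 - 2 = -666*9 - 2 = -5994 - 2 = -5996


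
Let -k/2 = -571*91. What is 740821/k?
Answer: 740821/103922 ≈ 7.1286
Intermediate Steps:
k = 103922 (k = -(-1142)*91 = -2*(-51961) = 103922)
740821/k = 740821/103922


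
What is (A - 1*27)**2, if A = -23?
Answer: 2500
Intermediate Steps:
(A - 1*27)**2 = (-23 - 1*27)**2 = (-23 - 27)**2 = (-50)**2 = 2500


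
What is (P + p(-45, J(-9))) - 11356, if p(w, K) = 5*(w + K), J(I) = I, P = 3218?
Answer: -8408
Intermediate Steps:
p(w, K) = 5*K + 5*w (p(w, K) = 5*(K + w) = 5*K + 5*w)
(P + p(-45, J(-9))) - 11356 = (3218 + (5*(-9) + 5*(-45))) - 11356 = (3218 + (-45 - 225)) - 11356 = (3218 - 270) - 11356 = 2948 - 11356 = -8408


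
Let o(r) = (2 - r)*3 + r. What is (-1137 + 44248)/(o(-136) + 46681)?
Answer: 43111/46959 ≈ 0.91806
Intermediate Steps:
o(r) = 6 - 2*r (o(r) = (6 - 3*r) + r = 6 - 2*r)
(-1137 + 44248)/(o(-136) + 46681) = (-1137 + 44248)/((6 - 2*(-136)) + 46681) = 43111/((6 + 272) + 46681) = 43111/(278 + 46681) = 43111/46959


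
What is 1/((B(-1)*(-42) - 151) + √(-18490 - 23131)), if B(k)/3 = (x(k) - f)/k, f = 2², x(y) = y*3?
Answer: -1033/1108710 - I*√41621/1108710 ≈ -0.00093171 - 0.00018401*I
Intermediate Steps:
x(y) = 3*y
f = 4
B(k) = 3*(-4 + 3*k)/k (B(k) = 3*((3*k - 1*4)/k) = 3*((3*k - 4)/k) = 3*((-4 + 3*k)/k) = 3*(-4 + 3*k)/k)
1/((B(-1)*(-42) - 151) + √(-18490 - 23131)) = 1/(((9 - 12/(-1))*(-42) - 151) + √(-18490 - 23131)) = 1/(((9 - 12*(-1))*(-42) - 151) + √(-41621)) = 1/(((9 + 12)*(-42) - 151) + I*√41621) = 1/((21*(-42) - 151) + I*√41621) = 1/((-882 - 151) + I*√41621) = 1/(-1033 + I*√41621)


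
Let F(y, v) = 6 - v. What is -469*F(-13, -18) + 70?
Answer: -11186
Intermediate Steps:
-469*F(-13, -18) + 70 = -469*(6 - 1*(-18)) + 70 = -469*(6 + 18) + 70 = -469*24 + 70 = -11256 + 70 = -11186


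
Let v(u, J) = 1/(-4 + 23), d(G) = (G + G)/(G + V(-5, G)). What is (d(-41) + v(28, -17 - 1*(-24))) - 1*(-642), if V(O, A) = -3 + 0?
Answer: 269157/418 ≈ 643.92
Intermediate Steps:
V(O, A) = -3
d(G) = 2*G/(-3 + G) (d(G) = (G + G)/(G - 3) = (2*G)/(-3 + G) = 2*G/(-3 + G))
v(u, J) = 1/19
(d(-41) + v(28, -17 - 1*(-24))) - 1*(-642) = (2*(-41)/(-3 - 41) + 1/19) - 1*(-642) = (2*(-41)/(-44) + 1/19) + 642 = (2*(-41)*(-1/44) + 1/19) + 642 = (41/22 + 1/19) + 642 = 801/418 + 642 = 269157/418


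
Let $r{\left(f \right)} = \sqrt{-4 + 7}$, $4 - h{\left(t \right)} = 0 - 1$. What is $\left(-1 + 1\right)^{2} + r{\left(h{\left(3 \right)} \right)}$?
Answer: $\sqrt{3} \approx 1.732$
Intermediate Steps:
$h{\left(t \right)} = 5$ ($h{\left(t \right)} = 4 - \left(0 - 1\right) = 4 - -1 = 4 + 1 = 5$)
$r{\left(f \right)} = \sqrt{3}$
$\left(-1 + 1\right)^{2} + r{\left(h{\left(3 \right)} \right)} = \left(-1 + 1\right)^{2} + \sqrt{3} = 0^{2} + \sqrt{3} = 0 + \sqrt{3} = \sqrt{3}$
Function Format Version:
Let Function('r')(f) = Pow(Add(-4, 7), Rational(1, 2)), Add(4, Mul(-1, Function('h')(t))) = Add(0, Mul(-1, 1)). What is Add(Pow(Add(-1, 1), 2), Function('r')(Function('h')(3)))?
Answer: Pow(3, Rational(1, 2)) ≈ 1.7320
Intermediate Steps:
Function('h')(t) = 5 (Function('h')(t) = Add(4, Mul(-1, Add(0, Mul(-1, 1)))) = Add(4, Mul(-1, Add(0, -1))) = Add(4, Mul(-1, -1)) = Add(4, 1) = 5)
Function('r')(f) = Pow(3, Rational(1, 2))
Add(Pow(Add(-1, 1), 2), Function('r')(Function('h')(3))) = Add(Pow(Add(-1, 1), 2), Pow(3, Rational(1, 2))) = Add(Pow(0, 2), Pow(3, Rational(1, 2))) = Add(0, Pow(3, Rational(1, 2))) = Pow(3, Rational(1, 2))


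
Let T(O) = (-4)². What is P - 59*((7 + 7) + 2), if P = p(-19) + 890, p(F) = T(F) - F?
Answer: -19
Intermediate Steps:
T(O) = 16
p(F) = 16 - F
P = 925 (P = (16 - 1*(-19)) + 890 = (16 + 19) + 890 = 35 + 890 = 925)
P - 59*((7 + 7) + 2) = 925 - 59*((7 + 7) + 2) = 925 - 59*(14 + 2) = 925 - 59*16 = 925 - 944 = -19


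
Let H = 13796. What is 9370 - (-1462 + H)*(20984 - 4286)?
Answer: -205943762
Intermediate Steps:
9370 - (-1462 + H)*(20984 - 4286) = 9370 - (-1462 + 13796)*(20984 - 4286) = 9370 - 12334*16698 = 9370 - 1*205953132 = 9370 - 205953132 = -205943762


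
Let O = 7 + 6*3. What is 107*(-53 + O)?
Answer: -2996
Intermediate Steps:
O = 25 (O = 7 + 18 = 25)
107*(-53 + O) = 107*(-53 + 25) = 107*(-28) = -2996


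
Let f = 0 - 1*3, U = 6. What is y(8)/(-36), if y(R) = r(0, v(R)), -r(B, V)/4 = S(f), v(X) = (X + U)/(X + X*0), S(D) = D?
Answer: -1/3 ≈ -0.33333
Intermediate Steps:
f = -3 (f = 0 - 3 = -3)
v(X) = (6 + X)/X (v(X) = (X + 6)/(X + X*0) = (6 + X)/(X + 0) = (6 + X)/X)
r(B, V) = 12 (r(B, V) = -4*(-3) = 12)
y(R) = 12
y(8)/(-36) = 12/(-36) = 12*(-1/36) = -1/3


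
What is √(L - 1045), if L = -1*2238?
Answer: 7*I*√67 ≈ 57.297*I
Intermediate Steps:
L = -2238
√(L - 1045) = √(-2238 - 1045) = √(-3283) = 7*I*√67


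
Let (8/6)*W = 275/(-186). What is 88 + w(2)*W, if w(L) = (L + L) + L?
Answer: 10087/124 ≈ 81.347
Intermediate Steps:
W = -275/248 (W = 3*(275/(-186))/4 = 3*(275*(-1/186))/4 = (3/4)*(-275/186) = -275/248 ≈ -1.1089)
w(L) = 3*L (w(L) = 2*L + L = 3*L)
88 + w(2)*W = 88 + (3*2)*(-275/248) = 88 + 6*(-275/248) = 88 - 825/124 = 10087/124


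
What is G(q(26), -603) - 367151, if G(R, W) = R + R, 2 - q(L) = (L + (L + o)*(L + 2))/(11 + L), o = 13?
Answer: -13586675/37 ≈ -3.6721e+5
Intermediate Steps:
q(L) = 2 - (L + (2 + L)*(13 + L))/(11 + L) (q(L) = 2 - (L + (L + 13)*(L + 2))/(11 + L) = 2 - (L + (13 + L)*(2 + L))/(11 + L) = 2 - (L + (2 + L)*(13 + L))/(11 + L))
G(R, W) = 2*R
G(q(26), -603) - 367151 = 2*((-4 - 1*26² - 14*26)/(11 + 26)) - 367151 = 2*((-4 - 1*676 - 364)/37) - 367151 = 2*((-4 - 676 - 364)/37) - 367151 = 2*((1/37)*(-1044)) - 367151 = 2*(-1044/37) - 367151 = -2088/37 - 367151 = -13586675/37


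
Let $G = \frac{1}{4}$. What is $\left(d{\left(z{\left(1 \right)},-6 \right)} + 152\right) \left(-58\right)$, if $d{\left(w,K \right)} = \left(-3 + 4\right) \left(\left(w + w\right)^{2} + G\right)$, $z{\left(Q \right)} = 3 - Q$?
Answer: $- \frac{19517}{2} \approx -9758.5$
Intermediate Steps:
$G = \frac{1}{4} \approx 0.25$
$d{\left(w,K \right)} = \frac{1}{4} + 4 w^{2}$ ($d{\left(w,K \right)} = \left(-3 + 4\right) \left(\left(w + w\right)^{2} + \frac{1}{4}\right) = 1 \left(\left(2 w\right)^{2} + \frac{1}{4}\right) = 1 \left(4 w^{2} + \frac{1}{4}\right) = 1 \left(\frac{1}{4} + 4 w^{2}\right) = \frac{1}{4} + 4 w^{2}$)
$\left(d{\left(z{\left(1 \right)},-6 \right)} + 152\right) \left(-58\right) = \left(\left(\frac{1}{4} + 4 \left(3 - 1\right)^{2}\right) + 152\right) \left(-58\right) = \left(\left(\frac{1}{4} + 4 \cdot 2^{2}\right) + 152\right) \left(-58\right) = \left(\left(\frac{1}{4} + 4 \cdot 4\right) + 152\right) \left(-58\right) = \left(\left(\frac{1}{4} + 16\right) + 152\right) \left(-58\right) = \left(\frac{65}{4} + 152\right) \left(-58\right) = \frac{673}{4} \left(-58\right) = - \frac{19517}{2}$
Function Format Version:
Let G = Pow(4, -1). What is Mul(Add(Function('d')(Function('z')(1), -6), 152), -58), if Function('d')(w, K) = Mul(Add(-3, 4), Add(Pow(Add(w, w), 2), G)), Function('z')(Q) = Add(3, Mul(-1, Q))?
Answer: Rational(-19517, 2) ≈ -9758.5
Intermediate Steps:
G = Rational(1, 4) ≈ 0.25000
Function('d')(w, K) = Add(Rational(1, 4), Mul(4, Pow(w, 2))) (Function('d')(w, K) = Mul(Add(-3, 4), Add(Pow(Add(w, w), 2), Rational(1, 4))) = Mul(1, Add(Pow(Mul(2, w), 2), Rational(1, 4))) = Mul(1, Add(Mul(4, Pow(w, 2)), Rational(1, 4))) = Mul(1, Add(Rational(1, 4), Mul(4, Pow(w, 2)))) = Add(Rational(1, 4), Mul(4, Pow(w, 2))))
Mul(Add(Function('d')(Function('z')(1), -6), 152), -58) = Mul(Add(Add(Rational(1, 4), Mul(4, Pow(Add(3, Mul(-1, 1)), 2))), 152), -58) = Mul(Add(Add(Rational(1, 4), Mul(4, Pow(Add(3, -1), 2))), 152), -58) = Mul(Add(Add(Rational(1, 4), Mul(4, Pow(2, 2))), 152), -58) = Mul(Add(Add(Rational(1, 4), Mul(4, 4)), 152), -58) = Mul(Add(Add(Rational(1, 4), 16), 152), -58) = Mul(Add(Rational(65, 4), 152), -58) = Mul(Rational(673, 4), -58) = Rational(-19517, 2)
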